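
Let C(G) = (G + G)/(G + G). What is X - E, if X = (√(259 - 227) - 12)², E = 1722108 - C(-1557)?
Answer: -1721931 - 96*√2 ≈ -1.7221e+6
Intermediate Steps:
C(G) = 1 (C(G) = (2*G)/((2*G)) = (2*G)*(1/(2*G)) = 1)
E = 1722107 (E = 1722108 - 1*1 = 1722108 - 1 = 1722107)
X = (-12 + 4*√2)² (X = (√32 - 12)² = (4*√2 - 12)² = (-12 + 4*√2)² ≈ 40.235)
X - E = (176 - 96*√2) - 1*1722107 = (176 - 96*√2) - 1722107 = -1721931 - 96*√2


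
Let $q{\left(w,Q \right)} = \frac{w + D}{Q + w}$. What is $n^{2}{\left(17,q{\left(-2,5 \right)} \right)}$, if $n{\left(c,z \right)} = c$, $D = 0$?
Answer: $289$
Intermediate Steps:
$q{\left(w,Q \right)} = \frac{w}{Q + w}$ ($q{\left(w,Q \right)} = \frac{w + 0}{Q + w} = \frac{w}{Q + w}$)
$n^{2}{\left(17,q{\left(-2,5 \right)} \right)} = 17^{2} = 289$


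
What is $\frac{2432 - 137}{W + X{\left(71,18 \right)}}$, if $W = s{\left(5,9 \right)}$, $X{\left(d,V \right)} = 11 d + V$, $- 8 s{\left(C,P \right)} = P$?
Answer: $\frac{18360}{6383} \approx 2.8764$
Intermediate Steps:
$s{\left(C,P \right)} = - \frac{P}{8}$
$X{\left(d,V \right)} = V + 11 d$
$W = - \frac{9}{8}$ ($W = \left(- \frac{1}{8}\right) 9 = - \frac{9}{8} \approx -1.125$)
$\frac{2432 - 137}{W + X{\left(71,18 \right)}} = \frac{2432 - 137}{- \frac{9}{8} + \left(18 + 11 \cdot 71\right)} = \frac{2295}{- \frac{9}{8} + \left(18 + 781\right)} = \frac{2295}{- \frac{9}{8} + 799} = \frac{2295}{\frac{6383}{8}} = 2295 \cdot \frac{8}{6383} = \frac{18360}{6383}$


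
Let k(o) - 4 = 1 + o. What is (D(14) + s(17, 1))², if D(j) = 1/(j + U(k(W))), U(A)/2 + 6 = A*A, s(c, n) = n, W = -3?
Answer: 121/100 ≈ 1.2100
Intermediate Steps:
k(o) = 5 + o (k(o) = 4 + (1 + o) = 5 + o)
U(A) = -12 + 2*A² (U(A) = -12 + 2*(A*A) = -12 + 2*A²)
D(j) = 1/(-4 + j) (D(j) = 1/(j + (-12 + 2*(5 - 3)²)) = 1/(j + (-12 + 2*2²)) = 1/(j + (-12 + 2*4)) = 1/(j + (-12 + 8)) = 1/(j - 4) = 1/(-4 + j))
(D(14) + s(17, 1))² = (1/(-4 + 14) + 1)² = (1/10 + 1)² = (⅒ + 1)² = (11/10)² = 121/100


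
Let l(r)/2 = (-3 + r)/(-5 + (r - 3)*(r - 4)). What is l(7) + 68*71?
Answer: 33804/7 ≈ 4829.1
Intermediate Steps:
l(r) = 2*(-3 + r)/(-5 + (-4 + r)*(-3 + r)) (l(r) = 2*((-3 + r)/(-5 + (r - 3)*(r - 4))) = 2*((-3 + r)/(-5 + (-3 + r)*(-4 + r))) = 2*((-3 + r)/(-5 + (-4 + r)*(-3 + r))) = 2*(-3 + r)/(-5 + (-4 + r)*(-3 + r)))
l(7) + 68*71 = 2*(-3 + 7)/(7 + 7**2 - 7*7) + 68*71 = 2*4/(7 + 49 - 49) + 4828 = 2*4/7 + 4828 = 2*(1/7)*4 + 4828 = 8/7 + 4828 = 33804/7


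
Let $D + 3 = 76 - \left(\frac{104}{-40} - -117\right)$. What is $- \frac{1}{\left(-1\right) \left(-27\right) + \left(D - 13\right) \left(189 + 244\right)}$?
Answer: $\frac{5}{117641} \approx 4.2502 \cdot 10^{-5}$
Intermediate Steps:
$D = - \frac{207}{5}$ ($D = -3 - \left(-76 + 117 - \frac{13}{5}\right) = -3 + \left(76 - \left(104 \left(- \frac{1}{40}\right) + 117\right)\right) = -3 + \left(76 - \left(- \frac{13}{5} + 117\right)\right) = -3 + \left(76 - \frac{572}{5}\right) = -3 - \frac{192}{5} = - \frac{207}{5} \approx -41.4$)
$- \frac{1}{\left(-1\right) \left(-27\right) + \left(D - 13\right) \left(189 + 244\right)} = - \frac{1}{\left(-1\right) \left(-27\right) + \left(- \frac{207}{5} - 13\right) \left(189 + 244\right)} = - \frac{1}{27 - \frac{117776}{5}} = - \frac{1}{- \frac{117641}{5}} = \left(-1\right) \left(- \frac{5}{117641}\right) = \frac{5}{117641}$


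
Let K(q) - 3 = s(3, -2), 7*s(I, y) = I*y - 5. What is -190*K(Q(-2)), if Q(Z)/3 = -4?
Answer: -1900/7 ≈ -271.43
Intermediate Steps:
s(I, y) = -5/7 + I*y/7 (s(I, y) = (I*y - 5)/7 = (-5 + I*y)/7 = -5/7 + I*y/7)
Q(Z) = -12 (Q(Z) = 3*(-4) = -12)
K(q) = 10/7 (K(q) = 3 + (-5/7 + (⅐)*3*(-2)) = 3 + (-5/7 - 6/7) = 3 - 11/7 = 10/7)
-190*K(Q(-2)) = -190*10/7 = -1900/7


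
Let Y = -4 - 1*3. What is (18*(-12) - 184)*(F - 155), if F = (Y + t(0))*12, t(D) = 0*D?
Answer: 95600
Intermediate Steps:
Y = -7 (Y = -4 - 3 = -7)
t(D) = 0
F = -84 (F = (-7 + 0)*12 = -7*12 = -84)
(18*(-12) - 184)*(F - 155) = (18*(-12) - 184)*(-84 - 155) = (-216 - 184)*(-239) = -400*(-239) = 95600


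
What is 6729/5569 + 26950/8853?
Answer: 209656387/49302357 ≈ 4.2525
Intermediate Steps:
6729/5569 + 26950/8853 = 209656387/49302357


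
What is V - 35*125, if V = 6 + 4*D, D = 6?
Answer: -4345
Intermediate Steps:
V = 30 (V = 6 + 4*6 = 6 + 24 = 30)
V - 35*125 = 30 - 35*125 = 30 - 4375 = -4345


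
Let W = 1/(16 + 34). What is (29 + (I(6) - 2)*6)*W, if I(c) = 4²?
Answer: 113/50 ≈ 2.2600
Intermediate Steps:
I(c) = 16
W = 1/50 ≈ 0.020000
(29 + (I(6) - 2)*6)*W = (29 + (16 - 2)*6)*(1/50) = (29 + 14*6)*(1/50) = (29 + 84)*(1/50) = 113*(1/50) = 113/50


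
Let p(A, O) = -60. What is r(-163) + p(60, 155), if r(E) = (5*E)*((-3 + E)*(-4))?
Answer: -541220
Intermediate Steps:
r(E) = 5*E*(12 - 4*E) (r(E) = (5*E)*(12 - 4*E) = 5*E*(12 - 4*E))
r(-163) + p(60, 155) = 20*(-163)*(3 - 1*(-163)) - 60 = 20*(-163)*(3 + 163) - 60 = 20*(-163)*166 - 60 = -541160 - 60 = -541220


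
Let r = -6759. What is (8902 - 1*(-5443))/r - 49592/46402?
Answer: -500414509/156815559 ≈ -3.1911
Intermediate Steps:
(8902 - 1*(-5443))/r - 49592/46402 = (8902 - 1*(-5443))/(-6759) - 49592/46402 = (8902 + 5443)*(-1/6759) - 49592*1/46402 = 14345*(-1/6759) - 24796/23201 = -14345/6759 - 24796/23201 = -500414509/156815559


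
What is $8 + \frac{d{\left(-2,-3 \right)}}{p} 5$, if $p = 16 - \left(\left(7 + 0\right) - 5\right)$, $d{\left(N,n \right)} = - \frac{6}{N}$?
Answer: $\frac{127}{14} \approx 9.0714$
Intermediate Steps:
$p = 14$ ($p = 16 - \left(7 - 5\right) = 16 - 2 = 14$)
$8 + \frac{d{\left(-2,-3 \right)}}{p} 5 = 8 + \frac{\left(-6\right) \frac{1}{-2}}{14} \cdot 5 = 8 + \left(-6\right) \left(- \frac{1}{2}\right) \frac{1}{14} \cdot 5 = 8 + 3 \cdot \frac{1}{14} \cdot 5 = 8 + \frac{3}{14} \cdot 5 = 8 + \frac{15}{14} = \frac{127}{14}$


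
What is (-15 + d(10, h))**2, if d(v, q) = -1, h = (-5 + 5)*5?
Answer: 256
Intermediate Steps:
h = 0 (h = 0*5 = 0)
(-15 + d(10, h))**2 = (-15 - 1)**2 = (-16)**2 = 256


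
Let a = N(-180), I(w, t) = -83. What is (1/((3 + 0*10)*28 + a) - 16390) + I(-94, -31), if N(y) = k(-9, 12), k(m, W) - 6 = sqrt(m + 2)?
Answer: (-16473*sqrt(7) + 1482569*I)/(sqrt(7) - 90*I) ≈ -16473.0 - 0.0003264*I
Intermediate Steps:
k(m, W) = 6 + sqrt(2 + m) (k(m, W) = 6 + sqrt(m + 2) = 6 + sqrt(2 + m))
N(y) = 6 + I*sqrt(7) (N(y) = 6 + sqrt(2 - 9) = 6 + sqrt(-7) = 6 + I*sqrt(7))
a = 6 + I*sqrt(7) ≈ 6.0 + 2.6458*I
(1/((3 + 0*10)*28 + a) - 16390) + I(-94, -31) = (1/((3 + 0*10)*28 + (6 + I*sqrt(7))) - 16390) - 83 = (1/((3 + 0)*28 + (6 + I*sqrt(7))) - 16390) - 83 = (1/(3*28 + (6 + I*sqrt(7))) - 16390) - 83 = (1/(84 + (6 + I*sqrt(7))) - 16390) - 83 = (1/(90 + I*sqrt(7)) - 16390) - 83 = (-16390 + 1/(90 + I*sqrt(7))) - 83 = -16473 + 1/(90 + I*sqrt(7))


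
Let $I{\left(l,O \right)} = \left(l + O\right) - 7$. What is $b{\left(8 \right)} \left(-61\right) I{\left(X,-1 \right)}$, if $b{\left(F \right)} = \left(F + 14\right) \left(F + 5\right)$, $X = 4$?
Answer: $69784$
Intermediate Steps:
$b{\left(F \right)} = \left(5 + F\right) \left(14 + F\right)$ ($b{\left(F \right)} = \left(14 + F\right) \left(5 + F\right) = \left(5 + F\right) \left(14 + F\right)$)
$I{\left(l,O \right)} = -7 + O + l$ ($I{\left(l,O \right)} = \left(O + l\right) - 7 = -7 + O + l$)
$b{\left(8 \right)} \left(-61\right) I{\left(X,-1 \right)} = \left(70 + 8^{2} + 19 \cdot 8\right) \left(-61\right) \left(-7 - 1 + 4\right) = \left(70 + 64 + 152\right) \left(-61\right) \left(-4\right) = 286 \left(-61\right) \left(-4\right) = \left(-17446\right) \left(-4\right) = 69784$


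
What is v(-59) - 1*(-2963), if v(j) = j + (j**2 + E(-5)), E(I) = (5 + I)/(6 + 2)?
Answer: 6385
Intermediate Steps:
E(I) = 5/8 + I/8 (E(I) = (5 + I)/8 = (5 + I)*(1/8) = 5/8 + I/8)
v(j) = j + j**2 (v(j) = j + (j**2 + (5/8 + (1/8)*(-5))) = j + (j**2 + (5/8 - 5/8)) = j + (j**2 + 0) = j + j**2)
v(-59) - 1*(-2963) = -59*(1 - 59) - 1*(-2963) = -59*(-58) + 2963 = 3422 + 2963 = 6385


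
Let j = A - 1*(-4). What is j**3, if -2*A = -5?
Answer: 2197/8 ≈ 274.63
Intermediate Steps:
A = 5/2 (A = -1/2*(-5) = 5/2 ≈ 2.5000)
j = 13/2 (j = 5/2 - 1*(-4) = 5/2 + 4 = 13/2 ≈ 6.5000)
j**3 = (13/2)**3 = 2197/8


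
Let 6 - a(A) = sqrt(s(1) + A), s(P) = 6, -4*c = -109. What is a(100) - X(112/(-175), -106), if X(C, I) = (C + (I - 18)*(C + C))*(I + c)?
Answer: 62274/5 - sqrt(106) ≈ 12445.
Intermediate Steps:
c = 109/4 (c = -1/4*(-109) = 109/4 ≈ 27.250)
X(C, I) = (109/4 + I)*(C + 2*C*(-18 + I)) (X(C, I) = (C + (I - 18)*(C + C))*(I + 109/4) = (C + (-18 + I)*(2*C))*(109/4 + I) = (C + 2*C*(-18 + I))*(109/4 + I) = (109/4 + I)*(C + 2*C*(-18 + I)))
a(A) = 6 - sqrt(6 + A)
a(100) - X(112/(-175), -106) = (6 - sqrt(6 + 100)) - 112/(-175)*(-3815 + 8*(-106)**2 + 78*(-106))/4 = (6 - sqrt(106)) - 112*(-1/175)*(-3815 + 8*11236 - 8268)/4 = (6 - sqrt(106)) - (-16)*(-3815 + 89888 - 8268)/(4*25) = (6 - sqrt(106)) - (-16)*77805/(4*25) = (6 - sqrt(106)) - 1*(-62244/5) = (6 - sqrt(106)) + 62244/5 = 62274/5 - sqrt(106)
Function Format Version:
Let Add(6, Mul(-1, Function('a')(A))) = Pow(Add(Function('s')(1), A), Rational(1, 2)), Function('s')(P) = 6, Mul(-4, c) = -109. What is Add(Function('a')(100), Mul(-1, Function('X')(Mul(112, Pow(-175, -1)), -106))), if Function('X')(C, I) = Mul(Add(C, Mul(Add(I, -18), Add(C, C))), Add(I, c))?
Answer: Add(Rational(62274, 5), Mul(-1, Pow(106, Rational(1, 2)))) ≈ 12445.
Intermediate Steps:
c = Rational(109, 4) (c = Mul(Rational(-1, 4), -109) = Rational(109, 4) ≈ 27.250)
Function('X')(C, I) = Mul(Add(Rational(109, 4), I), Add(C, Mul(2, C, Add(-18, I)))) (Function('X')(C, I) = Mul(Add(C, Mul(Add(I, -18), Add(C, C))), Add(I, Rational(109, 4))) = Mul(Add(C, Mul(Add(-18, I), Mul(2, C))), Add(Rational(109, 4), I)) = Mul(Add(C, Mul(2, C, Add(-18, I))), Add(Rational(109, 4), I)) = Mul(Add(Rational(109, 4), I), Add(C, Mul(2, C, Add(-18, I)))))
Function('a')(A) = Add(6, Mul(-1, Pow(Add(6, A), Rational(1, 2))))
Add(Function('a')(100), Mul(-1, Function('X')(Mul(112, Pow(-175, -1)), -106))) = Add(Add(6, Mul(-1, Pow(Add(6, 100), Rational(1, 2)))), Mul(-1, Mul(Rational(1, 4), Mul(112, Pow(-175, -1)), Add(-3815, Mul(8, Pow(-106, 2)), Mul(78, -106))))) = Add(Add(6, Mul(-1, Pow(106, Rational(1, 2)))), Mul(-1, Mul(Rational(1, 4), Mul(112, Rational(-1, 175)), Add(-3815, Mul(8, 11236), -8268)))) = Add(Add(6, Mul(-1, Pow(106, Rational(1, 2)))), Mul(-1, Mul(Rational(1, 4), Rational(-16, 25), Add(-3815, 89888, -8268)))) = Add(Add(6, Mul(-1, Pow(106, Rational(1, 2)))), Mul(-1, Mul(Rational(1, 4), Rational(-16, 25), 77805))) = Add(Add(6, Mul(-1, Pow(106, Rational(1, 2)))), Mul(-1, Rational(-62244, 5))) = Add(Add(6, Mul(-1, Pow(106, Rational(1, 2)))), Rational(62244, 5)) = Add(Rational(62274, 5), Mul(-1, Pow(106, Rational(1, 2))))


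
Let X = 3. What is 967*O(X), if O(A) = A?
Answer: 2901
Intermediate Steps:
967*O(X) = 967*3 = 2901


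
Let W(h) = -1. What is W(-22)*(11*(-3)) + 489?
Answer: 522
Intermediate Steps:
W(-22)*(11*(-3)) + 489 = -11*(-3) + 489 = -1*(-33) + 489 = 33 + 489 = 522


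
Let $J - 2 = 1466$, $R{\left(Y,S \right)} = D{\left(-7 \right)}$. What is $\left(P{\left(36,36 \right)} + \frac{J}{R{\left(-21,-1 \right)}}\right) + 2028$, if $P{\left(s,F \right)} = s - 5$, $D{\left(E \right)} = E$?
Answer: $\frac{12945}{7} \approx 1849.3$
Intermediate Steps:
$R{\left(Y,S \right)} = -7$
$J = 1468$ ($J = 2 + 1466 = 1468$)
$P{\left(s,F \right)} = -5 + s$ ($P{\left(s,F \right)} = s - 5 = -5 + s$)
$\left(P{\left(36,36 \right)} + \frac{J}{R{\left(-21,-1 \right)}}\right) + 2028 = \left(\left(-5 + 36\right) + \frac{1468}{-7}\right) + 2028 = \left(31 + 1468 \left(- \frac{1}{7}\right)\right) + 2028 = \left(31 - \frac{1468}{7}\right) + 2028 = - \frac{1251}{7} + 2028 = \frac{12945}{7}$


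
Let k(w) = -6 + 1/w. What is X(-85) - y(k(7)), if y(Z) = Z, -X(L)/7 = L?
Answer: 4206/7 ≈ 600.86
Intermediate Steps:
X(L) = -7*L
X(-85) - y(k(7)) = -7*(-85) - (-6 + 1/7) = 595 - (-6 + ⅐) = 595 - 1*(-41/7) = 595 + 41/7 = 4206/7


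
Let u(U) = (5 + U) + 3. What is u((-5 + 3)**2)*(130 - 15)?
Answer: 1380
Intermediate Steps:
u(U) = 8 + U
u((-5 + 3)**2)*(130 - 15) = (8 + (-5 + 3)**2)*(130 - 15) = (8 + (-2)**2)*115 = (8 + 4)*115 = 12*115 = 1380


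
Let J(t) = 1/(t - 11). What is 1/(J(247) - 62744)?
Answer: -236/14807583 ≈ -1.5938e-5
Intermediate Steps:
J(t) = 1/(-11 + t)
1/(J(247) - 62744) = 1/(1/(-11 + 247) - 62744) = 1/(1/236 - 62744) = 1/(-14807583/236) = -236/14807583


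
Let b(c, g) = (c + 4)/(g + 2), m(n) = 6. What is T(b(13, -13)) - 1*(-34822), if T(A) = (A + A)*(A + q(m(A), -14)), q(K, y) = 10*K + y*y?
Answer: 4118296/121 ≈ 34036.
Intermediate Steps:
q(K, y) = y² + 10*K (q(K, y) = 10*K + y² = y² + 10*K)
b(c, g) = (4 + c)/(2 + g)
T(A) = 2*A*(256 + A) (T(A) = (A + A)*(A + ((-14)² + 10*6)) = (2*A)*(A + (196 + 60)) = (2*A)*(A + 256) = (2*A)*(256 + A) = 2*A*(256 + A))
T(b(13, -13)) - 1*(-34822) = 2*((4 + 13)/(2 - 13))*(256 + (4 + 13)/(2 - 13)) - 1*(-34822) = 2*(17/(-11))*(256 + 17/(-11)) + 34822 = 2*(-1/11*17)*(256 - 1/11*17) + 34822 = 2*(-17/11)*(256 - 17/11) + 34822 = 2*(-17/11)*(2799/11) + 34822 = -95166/121 + 34822 = 4118296/121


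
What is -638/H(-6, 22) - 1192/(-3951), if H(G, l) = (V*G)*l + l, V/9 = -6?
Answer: 272821/1284075 ≈ 0.21247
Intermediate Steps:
V = -54 (V = 9*(-6) = -54)
H(G, l) = l - 54*G*l (H(G, l) = (-54*G)*l + l = -54*G*l + l = l - 54*G*l)
-638/H(-6, 22) - 1192/(-3951) = -638*1/(22*(1 - 54*(-6))) - 1192/(-3951) = -638*1/(22*(1 + 324)) - 1192*(-1/3951) = -638/(22*325) + 1192/3951 = -638/7150 + 1192/3951 = -638*1/7150 + 1192/3951 = -29/325 + 1192/3951 = 272821/1284075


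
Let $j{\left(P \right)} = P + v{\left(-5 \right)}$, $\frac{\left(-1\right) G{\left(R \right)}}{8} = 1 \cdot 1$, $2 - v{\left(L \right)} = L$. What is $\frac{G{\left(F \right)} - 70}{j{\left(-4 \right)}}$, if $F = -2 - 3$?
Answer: $-26$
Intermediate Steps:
$v{\left(L \right)} = 2 - L$
$F = -5$ ($F = -2 - 3 = -5$)
$G{\left(R \right)} = -8$ ($G{\left(R \right)} = - 8 \cdot 1 \cdot 1 = \left(-8\right) 1 = -8$)
$j{\left(P \right)} = 7 + P$ ($j{\left(P \right)} = P + \left(2 - -5\right) = P + \left(2 + 5\right) = P + 7 = 7 + P$)
$\frac{G{\left(F \right)} - 70}{j{\left(-4 \right)}} = \frac{-8 - 70}{7 - 4} = \frac{1}{3} \left(-78\right) = -26$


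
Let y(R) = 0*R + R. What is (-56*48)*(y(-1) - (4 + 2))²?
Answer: -131712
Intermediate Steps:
y(R) = R (y(R) = 0 + R = R)
(-56*48)*(y(-1) - (4 + 2))² = (-56*48)*(-1 - (4 + 2))² = -2688*(-1 - 1*6)² = -2688*(-1 - 6)² = -2688*(-7)² = -2688*49 = -131712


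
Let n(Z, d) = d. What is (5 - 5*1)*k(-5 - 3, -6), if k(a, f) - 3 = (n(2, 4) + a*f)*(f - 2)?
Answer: 0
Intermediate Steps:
k(a, f) = 3 + (-2 + f)*(4 + a*f) (k(a, f) = 3 + (4 + a*f)*(f - 2) = 3 + (4 + a*f)*(-2 + f) = 3 + (-2 + f)*(4 + a*f))
(5 - 5*1)*k(-5 - 3, -6) = (5 - 5*1)*(-5 + 4*(-6) + (-5 - 3)*(-6)**2 - 2*(-5 - 3)*(-6)) = (5 - 5)*(-5 - 24 - 8*36 - 2*(-8)*(-6)) = 0*(-5 - 24 - 288 - 96) = 0*(-413) = 0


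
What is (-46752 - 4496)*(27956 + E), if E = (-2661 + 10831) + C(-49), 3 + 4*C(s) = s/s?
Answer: -1851359624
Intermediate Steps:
C(s) = -1/2 (C(s) = -3/4 + (s/s)/4 = -3/4 + (1/4)*1 = -3/4 + 1/4 = -1/2)
E = 16339/2 (E = (-2661 + 10831) - 1/2 = 8170 - 1/2 = 16339/2 ≈ 8169.5)
(-46752 - 4496)*(27956 + E) = (-46752 - 4496)*(27956 + 16339/2) = -51248*72251/2 = -1851359624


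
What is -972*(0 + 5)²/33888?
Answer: -2025/2824 ≈ -0.71707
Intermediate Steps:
-972*(0 + 5)²/33888 = -972*5²*(1/33888) = -972*25*(1/33888) = -24300*1/33888 = -2025/2824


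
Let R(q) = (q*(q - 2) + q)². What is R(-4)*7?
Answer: 2800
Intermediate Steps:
R(q) = (q + q*(-2 + q))² (R(q) = (q*(-2 + q) + q)² = (q + q*(-2 + q))²)
R(-4)*7 = ((-4)²*(-1 - 4)²)*7 = (16*(-5)²)*7 = (16*25)*7 = 400*7 = 2800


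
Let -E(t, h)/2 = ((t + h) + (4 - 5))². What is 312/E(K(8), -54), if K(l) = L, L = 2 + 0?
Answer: -156/2809 ≈ -0.055536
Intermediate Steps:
L = 2
K(l) = 2
E(t, h) = -2*(-1 + h + t)² (E(t, h) = -2*((t + h) + (4 - 5))² = -2*((h + t) - 1)² = -2*(-1 + h + t)²)
312/E(K(8), -54) = 312/((-2*(-1 - 54 + 2)²)) = 312/((-2*(-53)²)) = 312/((-2*2809)) = 312/(-5618) = 312*(-1/5618) = -156/2809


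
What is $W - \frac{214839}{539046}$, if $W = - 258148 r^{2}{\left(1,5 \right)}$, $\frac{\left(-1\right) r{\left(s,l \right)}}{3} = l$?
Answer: $- \frac{3478841194071}{59894} \approx -5.8083 \cdot 10^{7}$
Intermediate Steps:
$r{\left(s,l \right)} = - 3 l$
$W = -58083300$ ($W = - 258148 \left(\left(-3\right) 5\right)^{2} = - 258148 \left(-15\right)^{2} = \left(-258148\right) 225 = -58083300$)
$W - \frac{214839}{539046} = -58083300 - \frac{214839}{539046} = -58083300 - \frac{23871}{59894} = - \frac{3478841194071}{59894}$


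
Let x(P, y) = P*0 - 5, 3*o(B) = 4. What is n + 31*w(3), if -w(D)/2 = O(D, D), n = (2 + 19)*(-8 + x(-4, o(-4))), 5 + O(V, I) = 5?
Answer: -273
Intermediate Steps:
o(B) = 4/3 (o(B) = (⅓)*4 = 4/3)
x(P, y) = -5 (x(P, y) = 0 - 5 = -5)
O(V, I) = 0 (O(V, I) = -5 + 5 = 0)
n = -273 (n = (2 + 19)*(-8 - 5) = 21*(-13) = -273)
w(D) = 0 (w(D) = -2*0 = 0)
n + 31*w(3) = -273 + 31*0 = -273 + 0 = -273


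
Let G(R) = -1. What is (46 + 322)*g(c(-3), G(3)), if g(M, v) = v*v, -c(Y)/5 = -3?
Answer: 368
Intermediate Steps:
c(Y) = 15 (c(Y) = -5*(-3) = 15)
g(M, v) = v²
(46 + 322)*g(c(-3), G(3)) = (46 + 322)*(-1)² = 368*1 = 368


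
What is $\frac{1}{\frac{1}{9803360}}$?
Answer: $9803360$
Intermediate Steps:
$\frac{1}{\frac{1}{9803360}} = 9803360$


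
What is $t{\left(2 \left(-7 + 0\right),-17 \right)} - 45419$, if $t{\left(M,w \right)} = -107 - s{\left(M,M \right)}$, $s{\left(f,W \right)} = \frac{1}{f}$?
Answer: $- \frac{637363}{14} \approx -45526.0$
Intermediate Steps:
$t{\left(M,w \right)} = -107 - \frac{1}{M}$
$t{\left(2 \left(-7 + 0\right),-17 \right)} - 45419 = \left(-107 - \frac{1}{2 \left(-7 + 0\right)}\right) - 45419 = \left(-107 - \frac{1}{2 \left(-7\right)}\right) - 45419 = \left(-107 - \frac{1}{-14}\right) - 45419 = \left(-107 - - \frac{1}{14}\right) - 45419 = \left(-107 + \frac{1}{14}\right) - 45419 = - \frac{1497}{14} - 45419 = - \frac{637363}{14}$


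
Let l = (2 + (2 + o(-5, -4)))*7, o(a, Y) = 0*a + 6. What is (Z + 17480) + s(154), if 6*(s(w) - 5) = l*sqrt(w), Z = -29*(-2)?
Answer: 17543 + 35*sqrt(154)/3 ≈ 17688.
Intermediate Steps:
o(a, Y) = 6 (o(a, Y) = 0 + 6 = 6)
Z = 58
l = 70 (l = (2 + (2 + 6))*7 = (2 + 8)*7 = 10*7 = 70)
s(w) = 5 + 35*sqrt(w)/3 (s(w) = 5 + (70*sqrt(w))/6 = 5 + 35*sqrt(w)/3)
(Z + 17480) + s(154) = (58 + 17480) + (5 + 35*sqrt(154)/3) = 17538 + (5 + 35*sqrt(154)/3) = 17543 + 35*sqrt(154)/3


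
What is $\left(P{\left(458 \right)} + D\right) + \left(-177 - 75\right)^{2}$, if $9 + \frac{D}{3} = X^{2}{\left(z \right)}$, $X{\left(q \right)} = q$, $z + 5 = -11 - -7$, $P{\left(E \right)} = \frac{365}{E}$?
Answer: $\frac{29184125}{458} \approx 63721.0$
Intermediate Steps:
$z = -9$ ($z = -5 - 4 = -9$)
$D = 216$ ($D = -27 + 3 \left(-9\right)^{2} = -27 + 3 \cdot 81 = -27 + 243 = 216$)
$\left(P{\left(458 \right)} + D\right) + \left(-177 - 75\right)^{2} = \left(\frac{365}{458} + 216\right) + \left(-177 - 75\right)^{2} = \left(365 \cdot \frac{1}{458} + 216\right) + \left(-252\right)^{2} = \left(\frac{365}{458} + 216\right) + 63504 = \frac{99293}{458} + 63504 = \frac{29184125}{458}$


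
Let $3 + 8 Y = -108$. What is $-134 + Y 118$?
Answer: $- \frac{7085}{4} \approx -1771.3$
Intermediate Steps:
$Y = - \frac{111}{8}$ ($Y = - \frac{3}{8} + \frac{1}{8} \left(-108\right) = - \frac{3}{8} - \frac{27}{2} = - \frac{111}{8} \approx -13.875$)
$-134 + Y 118 = -134 - \frac{6549}{4} = - \frac{7085}{4}$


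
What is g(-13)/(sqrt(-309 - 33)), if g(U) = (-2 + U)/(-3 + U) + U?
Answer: 193*I*sqrt(38)/1824 ≈ 0.65227*I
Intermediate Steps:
g(U) = U + (-2 + U)/(-3 + U) (g(U) = (-2 + U)/(-3 + U) + U = U + (-2 + U)/(-3 + U))
g(-13)/(sqrt(-309 - 33)) = ((-2 + (-13)**2 - 2*(-13))/(-3 - 13))/(sqrt(-309 - 33)) = ((-2 + 169 + 26)/(-16))/(sqrt(-342)) = (-1/16*193)/((3*I*sqrt(38))) = -(-193)*I*sqrt(38)/1824 = 193*I*sqrt(38)/1824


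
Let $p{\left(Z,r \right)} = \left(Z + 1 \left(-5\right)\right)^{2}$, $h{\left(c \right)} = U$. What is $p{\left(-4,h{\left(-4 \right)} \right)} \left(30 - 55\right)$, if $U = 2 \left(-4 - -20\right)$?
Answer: $-2025$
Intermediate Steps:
$U = 32$ ($U = 2 \left(-4 + 20\right) = 2 \cdot 16 = 32$)
$h{\left(c \right)} = 32$
$p{\left(Z,r \right)} = \left(-5 + Z\right)^{2}$ ($p{\left(Z,r \right)} = \left(Z - 5\right)^{2} = \left(-5 + Z\right)^{2}$)
$p{\left(-4,h{\left(-4 \right)} \right)} \left(30 - 55\right) = \left(-5 - 4\right)^{2} \left(30 - 55\right) = \left(-9\right)^{2} \left(30 - 55\right) = 81 \left(-25\right) = -2025$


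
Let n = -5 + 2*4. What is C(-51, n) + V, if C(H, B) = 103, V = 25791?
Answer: 25894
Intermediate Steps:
n = 3 (n = -5 + 8 = 3)
C(-51, n) + V = 103 + 25791 = 25894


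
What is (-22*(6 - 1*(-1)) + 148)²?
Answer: 36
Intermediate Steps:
(-22*(6 - 1*(-1)) + 148)² = (-22*(6 + 1) + 148)² = (-22*7 + 148)² = (-154 + 148)² = (-6)² = 36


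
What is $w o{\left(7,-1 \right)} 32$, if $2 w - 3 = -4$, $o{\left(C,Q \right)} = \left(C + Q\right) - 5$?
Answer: $-16$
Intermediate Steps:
$o{\left(C,Q \right)} = -5 + C + Q$
$w = - \frac{1}{2}$ ($w = \frac{3}{2} + \frac{1}{2} \left(-4\right) = \frac{3}{2} - 2 = - \frac{1}{2} \approx -0.5$)
$w o{\left(7,-1 \right)} 32 = - \frac{-5 + 7 - 1}{2} \cdot 32 = \left(- \frac{1}{2}\right) 1 \cdot 32 = \left(- \frac{1}{2}\right) 32 = -16$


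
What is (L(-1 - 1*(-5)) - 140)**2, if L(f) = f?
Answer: 18496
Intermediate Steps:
(L(-1 - 1*(-5)) - 140)**2 = ((-1 - 1*(-5)) - 140)**2 = ((-1 + 5) - 140)**2 = (4 - 140)**2 = (-136)**2 = 18496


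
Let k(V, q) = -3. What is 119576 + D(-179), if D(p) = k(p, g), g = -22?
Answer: 119573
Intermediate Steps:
D(p) = -3
119576 + D(-179) = 119576 - 3 = 119573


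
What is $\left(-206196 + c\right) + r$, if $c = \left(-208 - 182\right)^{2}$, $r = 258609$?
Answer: $204513$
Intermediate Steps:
$c = 152100$ ($c = \left(-390\right)^{2} = 152100$)
$\left(-206196 + c\right) + r = \left(-206196 + 152100\right) + 258609 = -54096 + 258609 = 204513$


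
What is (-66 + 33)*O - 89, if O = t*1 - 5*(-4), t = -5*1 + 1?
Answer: -617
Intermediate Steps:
t = -4 (t = -5 + 1 = -4)
O = 16 (O = -4*1 - 5*(-4) = -4 + 20 = 16)
(-66 + 33)*O - 89 = (-66 + 33)*16 - 89 = -33*16 - 89 = -528 - 89 = -617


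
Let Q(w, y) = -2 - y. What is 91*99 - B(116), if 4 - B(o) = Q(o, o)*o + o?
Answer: -4567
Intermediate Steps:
B(o) = 4 - o - o*(-2 - o) (B(o) = 4 - ((-2 - o)*o + o) = 4 - (o*(-2 - o) + o) = 4 - (o + o*(-2 - o)) = 4 + (-o - o*(-2 - o)) = 4 - o - o*(-2 - o))
91*99 - B(116) = 91*99 - (4 + 116 + 116²) = 9009 - (4 + 116 + 13456) = 9009 - 1*13576 = 9009 - 13576 = -4567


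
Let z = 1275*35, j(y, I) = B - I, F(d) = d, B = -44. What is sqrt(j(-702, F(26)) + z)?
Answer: sqrt(44555) ≈ 211.08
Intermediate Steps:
j(y, I) = -44 - I
z = 44625
sqrt(j(-702, F(26)) + z) = sqrt((-44 - 1*26) + 44625) = sqrt((-44 - 26) + 44625) = sqrt(-70 + 44625) = sqrt(44555)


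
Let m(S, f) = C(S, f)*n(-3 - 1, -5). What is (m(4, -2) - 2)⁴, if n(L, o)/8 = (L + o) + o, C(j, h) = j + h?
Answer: 2608757776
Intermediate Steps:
C(j, h) = h + j
n(L, o) = 8*L + 16*o (n(L, o) = 8*((L + o) + o) = 8*(L + 2*o) = 8*L + 16*o)
m(S, f) = -112*S - 112*f (m(S, f) = (f + S)*(8*(-3 - 1) + 16*(-5)) = (S + f)*(8*(-4) - 80) = (S + f)*(-32 - 80) = (S + f)*(-112) = -112*S - 112*f)
(m(4, -2) - 2)⁴ = ((-112*4 - 112*(-2)) - 2)⁴ = ((-448 + 224) - 2)⁴ = (-224 - 2)⁴ = (-226)⁴ = 2608757776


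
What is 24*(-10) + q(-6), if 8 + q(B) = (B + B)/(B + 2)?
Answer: -245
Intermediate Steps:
q(B) = -8 + 2*B/(2 + B) (q(B) = -8 + (B + B)/(B + 2) = -8 + (2*B)/(2 + B) = -8 + 2*B/(2 + B))
24*(-10) + q(-6) = 24*(-10) + 2*(-8 - 3*(-6))/(2 - 6) = -240 + 2*(-8 + 18)/(-4) = -240 + 2*(-1/4)*10 = -240 - 5 = -245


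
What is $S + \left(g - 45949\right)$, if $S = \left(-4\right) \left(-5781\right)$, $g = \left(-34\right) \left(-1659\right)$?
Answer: $33581$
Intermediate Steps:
$g = 56406$
$S = 23124$
$S + \left(g - 45949\right) = 23124 + \left(56406 - 45949\right) = 23124 + 10457 = 33581$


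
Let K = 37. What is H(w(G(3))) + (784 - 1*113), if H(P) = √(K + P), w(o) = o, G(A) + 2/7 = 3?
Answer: 671 + √1946/7 ≈ 677.30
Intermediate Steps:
G(A) = 19/7 (G(A) = -2/7 + 3 = 19/7)
H(P) = √(37 + P)
H(w(G(3))) + (784 - 1*113) = √(37 + 19/7) + (784 - 1*113) = √(278/7) + (784 - 113) = √1946/7 + 671 = 671 + √1946/7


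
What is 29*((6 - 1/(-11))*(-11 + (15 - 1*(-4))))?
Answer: 15544/11 ≈ 1413.1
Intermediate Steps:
29*((6 - 1/(-11))*(-11 + (15 - 1*(-4)))) = 29*((6 - 1*(-1/11))*(-11 + (15 + 4))) = 29*((6 + 1/11)*(-11 + 19)) = 29*((67/11)*8) = 29*(536/11) = 15544/11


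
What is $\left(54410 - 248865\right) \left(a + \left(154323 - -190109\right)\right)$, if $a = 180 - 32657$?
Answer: $-60661209525$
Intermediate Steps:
$a = -32477$ ($a = 180 - 32657 = -32477$)
$\left(54410 - 248865\right) \left(a + \left(154323 - -190109\right)\right) = \left(54410 - 248865\right) \left(-32477 + \left(154323 - -190109\right)\right) = - 194455 \left(-32477 + \left(154323 + 190109\right)\right) = - 194455 \left(-32477 + 344432\right) = \left(-194455\right) 311955 = -60661209525$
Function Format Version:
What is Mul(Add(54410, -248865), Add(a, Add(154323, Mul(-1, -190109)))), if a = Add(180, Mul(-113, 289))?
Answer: -60661209525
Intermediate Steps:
a = -32477 (a = Add(180, -32657) = -32477)
Mul(Add(54410, -248865), Add(a, Add(154323, Mul(-1, -190109)))) = Mul(Add(54410, -248865), Add(-32477, Add(154323, Mul(-1, -190109)))) = Mul(-194455, Add(-32477, Add(154323, 190109))) = Mul(-194455, Add(-32477, 344432)) = Mul(-194455, 311955) = -60661209525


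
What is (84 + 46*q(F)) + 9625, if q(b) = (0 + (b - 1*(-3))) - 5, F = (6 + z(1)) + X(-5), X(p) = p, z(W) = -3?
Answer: 9525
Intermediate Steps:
F = -2 (F = (6 - 3) - 5 = 3 - 5 = -2)
q(b) = -2 + b (q(b) = (0 + (b + 3)) - 5 = (0 + (3 + b)) - 5 = (3 + b) - 5 = -2 + b)
(84 + 46*q(F)) + 9625 = (84 + 46*(-2 - 2)) + 9625 = (84 + 46*(-4)) + 9625 = (84 - 184) + 9625 = -100 + 9625 = 9525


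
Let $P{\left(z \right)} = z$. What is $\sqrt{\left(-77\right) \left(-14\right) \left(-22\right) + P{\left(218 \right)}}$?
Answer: $i \sqrt{23498} \approx 153.29 i$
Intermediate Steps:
$\sqrt{\left(-77\right) \left(-14\right) \left(-22\right) + P{\left(218 \right)}} = \sqrt{\left(-77\right) \left(-14\right) \left(-22\right) + 218} = \sqrt{1078 \left(-22\right) + 218} = \sqrt{-23716 + 218} = \sqrt{-23498} = i \sqrt{23498}$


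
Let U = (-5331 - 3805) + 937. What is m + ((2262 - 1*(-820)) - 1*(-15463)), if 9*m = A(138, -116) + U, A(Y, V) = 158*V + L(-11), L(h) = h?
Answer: 46789/3 ≈ 15596.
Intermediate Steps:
U = -8199 (U = -9136 + 937 = -8199)
A(Y, V) = -11 + 158*V (A(Y, V) = 158*V - 11 = -11 + 158*V)
m = -8846/3 (m = ((-11 + 158*(-116)) - 8199)/9 = ((-11 - 18328) - 8199)/9 = (-18339 - 8199)/9 = (⅑)*(-26538) = -8846/3 ≈ -2948.7)
m + ((2262 - 1*(-820)) - 1*(-15463)) = -8846/3 + ((2262 - 1*(-820)) - 1*(-15463)) = -8846/3 + ((2262 + 820) + 15463) = -8846/3 + (3082 + 15463) = -8846/3 + 18545 = 46789/3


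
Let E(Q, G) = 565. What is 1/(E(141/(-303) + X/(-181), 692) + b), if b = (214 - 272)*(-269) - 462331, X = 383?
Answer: -1/446164 ≈ -2.2413e-6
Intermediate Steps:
b = -446729 (b = -58*(-269) - 462331 = 15602 - 462331 = -446729)
1/(E(141/(-303) + X/(-181), 692) + b) = 1/(565 - 446729) = 1/(-446164) = -1/446164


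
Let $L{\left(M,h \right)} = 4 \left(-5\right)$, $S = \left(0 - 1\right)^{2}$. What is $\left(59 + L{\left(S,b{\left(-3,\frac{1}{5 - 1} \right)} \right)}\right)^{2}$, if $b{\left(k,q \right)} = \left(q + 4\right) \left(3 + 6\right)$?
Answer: $1521$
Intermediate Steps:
$S = 1$ ($S = \left(-1\right)^{2} = 1$)
$b{\left(k,q \right)} = 36 + 9 q$ ($b{\left(k,q \right)} = \left(4 + q\right) 9 = 36 + 9 q$)
$L{\left(M,h \right)} = -20$
$\left(59 + L{\left(S,b{\left(-3,\frac{1}{5 - 1} \right)} \right)}\right)^{2} = \left(59 - 20\right)^{2} = 39^{2} = 1521$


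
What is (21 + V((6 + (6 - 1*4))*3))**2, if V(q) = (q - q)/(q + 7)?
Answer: 441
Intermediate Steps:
V(q) = 0 (V(q) = 0/(7 + q) = 0)
(21 + V((6 + (6 - 1*4))*3))**2 = (21 + 0)**2 = 21**2 = 441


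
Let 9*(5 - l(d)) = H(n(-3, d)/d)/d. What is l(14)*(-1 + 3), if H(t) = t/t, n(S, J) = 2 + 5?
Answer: 629/63 ≈ 9.9841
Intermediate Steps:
n(S, J) = 7
H(t) = 1
l(d) = 5 - 1/(9*d)
l(14)*(-1 + 3) = (5 - ⅑/14)*(-1 + 3) = (5 - ⅑*1/14)*2 = (5 - 1/126)*2 = (629/126)*2 = 629/63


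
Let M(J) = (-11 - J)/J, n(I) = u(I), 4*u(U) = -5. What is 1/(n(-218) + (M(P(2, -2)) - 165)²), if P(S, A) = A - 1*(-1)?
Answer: 4/96095 ≈ 4.1625e-5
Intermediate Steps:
u(U) = -5/4 (u(U) = (¼)*(-5) = -5/4)
n(I) = -5/4
P(S, A) = 1 + A (P(S, A) = A + 1 = 1 + A)
M(J) = (-11 - J)/J
1/(n(-218) + (M(P(2, -2)) - 165)²) = 1/(-5/4 + ((-11 - (1 - 2))/(1 - 2) - 165)²) = 1/(-5/4 + ((-11 - 1*(-1))/(-1) - 165)²) = 1/(-5/4 + (-(-11 + 1) - 165)²) = 1/(-5/4 + (-1*(-10) - 165)²) = 1/(-5/4 + (10 - 165)²) = 1/(-5/4 + (-155)²) = 1/(-5/4 + 24025) = 1/(96095/4) = 4/96095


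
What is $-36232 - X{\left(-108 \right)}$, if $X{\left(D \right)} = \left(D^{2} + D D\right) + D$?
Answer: $-59452$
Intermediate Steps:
$X{\left(D \right)} = D + 2 D^{2}$ ($X{\left(D \right)} = \left(D^{2} + D^{2}\right) + D = 2 D^{2} + D = D + 2 D^{2}$)
$-36232 - X{\left(-108 \right)} = -36232 - - 108 \left(1 + 2 \left(-108\right)\right) = -36232 - - 108 \left(1 - 216\right) = -36232 - \left(-108\right) \left(-215\right) = -36232 - 23220 = -59452$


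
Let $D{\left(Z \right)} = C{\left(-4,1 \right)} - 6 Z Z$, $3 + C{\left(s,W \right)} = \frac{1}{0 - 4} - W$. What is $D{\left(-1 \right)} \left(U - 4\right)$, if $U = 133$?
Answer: $- \frac{5289}{4} \approx -1322.3$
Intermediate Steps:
$C{\left(s,W \right)} = - \frac{13}{4} - W$ ($C{\left(s,W \right)} = -3 - \left(W - \frac{1}{0 - 4}\right) = -3 - \left(\frac{1}{4} + W\right) = - \frac{13}{4} - W$)
$D{\left(Z \right)} = - \frac{17}{4} - 6 Z^{2}$ ($D{\left(Z \right)} = \left(- \frac{13}{4} - 1\right) - 6 Z Z = \left(- \frac{13}{4} - 1\right) - 6 Z^{2} = - \frac{17}{4} - 6 Z^{2}$)
$D{\left(-1 \right)} \left(U - 4\right) = \left(- \frac{17}{4} - 6 \left(-1\right)^{2}\right) \left(133 - 4\right) = \left(- \frac{17}{4} - 6\right) 129 = \left(- \frac{41}{4}\right) 129 = - \frac{5289}{4}$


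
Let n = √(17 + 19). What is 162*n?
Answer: 972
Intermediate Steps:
n = 6 (n = √36 = 6)
162*n = 162*6 = 972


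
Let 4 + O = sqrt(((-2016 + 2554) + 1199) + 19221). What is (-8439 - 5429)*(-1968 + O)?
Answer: 27347696 - 13868*sqrt(20958) ≈ 2.5340e+7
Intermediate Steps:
O = -4 + sqrt(20958) (O = -4 + sqrt(((-2016 + 2554) + 1199) + 19221) = -4 + sqrt((538 + 1199) + 19221) = -4 + sqrt(1737 + 19221) = -4 + sqrt(20958) ≈ 140.77)
(-8439 - 5429)*(-1968 + O) = (-8439 - 5429)*(-1968 + (-4 + sqrt(20958))) = -13868*(-1972 + sqrt(20958)) = 27347696 - 13868*sqrt(20958)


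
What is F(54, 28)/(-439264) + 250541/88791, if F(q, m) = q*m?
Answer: 1962846247/696476604 ≈ 2.8183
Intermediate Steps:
F(q, m) = m*q
F(54, 28)/(-439264) + 250541/88791 = (28*54)/(-439264) + 250541/88791 = 1512*(-1/439264) + 250541*(1/88791) = -27/7844 + 250541/88791 = 1962846247/696476604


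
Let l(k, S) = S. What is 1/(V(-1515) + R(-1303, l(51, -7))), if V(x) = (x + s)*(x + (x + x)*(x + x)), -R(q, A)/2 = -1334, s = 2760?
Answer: 1/11428336993 ≈ 8.7502e-11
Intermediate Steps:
R(q, A) = 2668 (R(q, A) = -2*(-1334) = 2668)
V(x) = (2760 + x)*(x + 4*x**2) (V(x) = (x + 2760)*(x + (x + x)*(x + x)) = (2760 + x)*(x + (2*x)*(2*x)) = (2760 + x)*(x + 4*x**2))
1/(V(-1515) + R(-1303, l(51, -7))) = 1/(-1515*(2760 + 4*(-1515)**2 + 11041*(-1515)) + 2668) = 1/(-1515*(2760 + 4*2295225 - 16727115) + 2668) = 1/(-1515*(2760 + 9180900 - 16727115) + 2668) = 1/(-1515*(-7543455) + 2668) = 1/(11428334325 + 2668) = 1/11428336993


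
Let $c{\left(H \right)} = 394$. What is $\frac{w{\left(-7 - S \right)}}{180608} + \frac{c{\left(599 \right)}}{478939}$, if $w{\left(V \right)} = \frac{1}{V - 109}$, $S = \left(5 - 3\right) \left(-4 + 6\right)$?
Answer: $\frac{8538667301}{10380025789440} \approx 0.00082261$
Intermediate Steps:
$S = 4$ ($S = 2 \cdot 2 = 4$)
$w{\left(V \right)} = \frac{1}{-109 + V}$
$\frac{w{\left(-7 - S \right)}}{180608} + \frac{c{\left(599 \right)}}{478939} = \frac{1}{\left(-109 - 11\right) 180608} + \frac{394}{478939} = \frac{1}{-109 - 11} \cdot \frac{1}{180608} + 394 \cdot \frac{1}{478939} = \frac{1}{-109 - 11} \cdot \frac{1}{180608} + \frac{394}{478939} = \frac{1}{-120} \cdot \frac{1}{180608} + \frac{394}{478939} = \left(- \frac{1}{120}\right) \frac{1}{180608} + \frac{394}{478939} = - \frac{1}{21672960} + \frac{394}{478939} = \frac{8538667301}{10380025789440}$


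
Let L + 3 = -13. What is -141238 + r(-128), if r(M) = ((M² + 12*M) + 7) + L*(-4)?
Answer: -126319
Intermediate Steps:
L = -16 (L = -3 - 13 = -16)
r(M) = 71 + M² + 12*M (r(M) = ((M² + 12*M) + 7) - 16*(-4) = (7 + M² + 12*M) + 64 = 71 + M² + 12*M)
-141238 + r(-128) = -141238 + (71 + (-128)² + 12*(-128)) = -141238 + (71 + 16384 - 1536) = -141238 + 14919 = -126319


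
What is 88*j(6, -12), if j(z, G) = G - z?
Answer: -1584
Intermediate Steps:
88*j(6, -12) = 88*(-12 - 1*6) = 88*(-12 - 6) = 88*(-18) = -1584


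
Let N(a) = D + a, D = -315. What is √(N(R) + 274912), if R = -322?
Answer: 15*√1219 ≈ 523.71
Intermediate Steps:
N(a) = -315 + a
√(N(R) + 274912) = √((-315 - 322) + 274912) = √(-637 + 274912) = √274275 = 15*√1219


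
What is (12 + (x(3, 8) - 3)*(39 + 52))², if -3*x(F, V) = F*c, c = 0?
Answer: 68121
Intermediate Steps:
x(F, V) = 0 (x(F, V) = -F*0/3 = -⅓*0 = 0)
(12 + (x(3, 8) - 3)*(39 + 52))² = (12 + (0 - 3)*(39 + 52))² = (12 - 3*91)² = (12 - 273)² = (-261)² = 68121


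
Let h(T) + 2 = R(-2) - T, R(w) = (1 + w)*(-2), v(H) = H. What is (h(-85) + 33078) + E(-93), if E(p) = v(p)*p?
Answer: 41812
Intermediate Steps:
R(w) = -2 - 2*w
E(p) = p² (E(p) = p*p = p²)
h(T) = -T (h(T) = -2 + ((-2 - 2*(-2)) - T) = -2 + ((-2 + 4) - T) = -2 + (2 - T) = -T)
(h(-85) + 33078) + E(-93) = (-1*(-85) + 33078) + (-93)² = (85 + 33078) + 8649 = 33163 + 8649 = 41812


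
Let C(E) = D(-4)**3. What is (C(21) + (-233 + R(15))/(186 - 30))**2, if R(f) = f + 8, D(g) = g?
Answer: 2886601/676 ≈ 4270.1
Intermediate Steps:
R(f) = 8 + f
C(E) = -64 (C(E) = (-4)**3 = -64)
(C(21) + (-233 + R(15))/(186 - 30))**2 = (-64 + (-233 + (8 + 15))/(186 - 30))**2 = (-64 + (-233 + 23)/156)**2 = (-64 - 210*1/156)**2 = (-64 - 35/26)**2 = (-1699/26)**2 = 2886601/676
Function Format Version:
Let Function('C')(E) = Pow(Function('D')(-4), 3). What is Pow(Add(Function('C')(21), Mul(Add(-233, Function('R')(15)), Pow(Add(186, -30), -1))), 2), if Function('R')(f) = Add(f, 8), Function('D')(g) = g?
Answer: Rational(2886601, 676) ≈ 4270.1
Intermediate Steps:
Function('R')(f) = Add(8, f)
Function('C')(E) = -64 (Function('C')(E) = Pow(-4, 3) = -64)
Pow(Add(Function('C')(21), Mul(Add(-233, Function('R')(15)), Pow(Add(186, -30), -1))), 2) = Pow(Add(-64, Mul(Add(-233, Add(8, 15)), Pow(Add(186, -30), -1))), 2) = Pow(Add(-64, Mul(Add(-233, 23), Pow(156, -1))), 2) = Pow(Add(-64, Mul(-210, Rational(1, 156))), 2) = Pow(Add(-64, Rational(-35, 26)), 2) = Pow(Rational(-1699, 26), 2) = Rational(2886601, 676)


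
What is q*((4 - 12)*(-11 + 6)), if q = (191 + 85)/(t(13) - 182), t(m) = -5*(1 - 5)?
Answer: -1840/27 ≈ -68.148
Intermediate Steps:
t(m) = 20 (t(m) = -5*(-4) = 20)
q = -46/27 (q = (191 + 85)/(20 - 182) = 276/(-162) = 276*(-1/162) = -46/27 ≈ -1.7037)
q*((4 - 12)*(-11 + 6)) = -46*(4 - 12)*(-11 + 6)/27 = -(-368)*(-5)/27 = -46/27*40 = -1840/27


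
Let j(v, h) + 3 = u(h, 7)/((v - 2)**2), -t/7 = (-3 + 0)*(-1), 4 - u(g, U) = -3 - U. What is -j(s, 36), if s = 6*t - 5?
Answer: 7579/2527 ≈ 2.9992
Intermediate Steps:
u(g, U) = 7 + U (u(g, U) = 4 - (-3 - U) = 4 + (3 + U) = 7 + U)
t = -21 (t = -7*(-3 + 0)*(-1) = -(-21)*(-1) = -7*3 = -21)
s = -131 (s = 6*(-21) - 5 = -126 - 5 = -131)
j(v, h) = -3 + 14/(-2 + v)**2 (j(v, h) = -3 + (7 + 7)/((v - 2)**2) = -3 + 14/((-2 + v)**2) = -3 + 14/(-2 + v)**2)
-j(s, 36) = -(-3 + 14/(-2 - 131)**2) = -(-3 + 14/(-133)**2) = -(-3 + 14*(1/17689)) = -(-3 + 2/2527) = -1*(-7579/2527) = 7579/2527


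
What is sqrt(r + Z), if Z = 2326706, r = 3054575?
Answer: sqrt(5381281) ≈ 2319.8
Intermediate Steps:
sqrt(r + Z) = sqrt(3054575 + 2326706) = sqrt(5381281)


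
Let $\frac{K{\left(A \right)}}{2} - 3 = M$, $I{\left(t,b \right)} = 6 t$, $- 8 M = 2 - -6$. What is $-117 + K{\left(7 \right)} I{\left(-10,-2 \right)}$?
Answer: $-357$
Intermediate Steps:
$M = -1$ ($M = - \frac{2 - -6}{8} = - \frac{2 + 6}{8} = \left(- \frac{1}{8}\right) 8 = -1$)
$K{\left(A \right)} = 4$ ($K{\left(A \right)} = 6 + 2 \left(-1\right) = 6 - 2 = 4$)
$-117 + K{\left(7 \right)} I{\left(-10,-2 \right)} = -117 + 4 \cdot 6 \left(-10\right) = -117 + 4 \left(-60\right) = -117 - 240 = -357$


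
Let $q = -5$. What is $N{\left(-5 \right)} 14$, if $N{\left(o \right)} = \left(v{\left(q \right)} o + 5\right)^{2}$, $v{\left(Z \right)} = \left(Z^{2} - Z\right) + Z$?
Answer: $201600$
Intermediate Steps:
$v{\left(Z \right)} = Z^{2}$
$N{\left(o \right)} = \left(5 + 25 o\right)^{2}$ ($N{\left(o \right)} = \left(\left(-5\right)^{2} o + 5\right)^{2} = \left(25 o + 5\right)^{2} = \left(5 + 25 o\right)^{2}$)
$N{\left(-5 \right)} 14 = 25 \left(1 + 5 \left(-5\right)\right)^{2} \cdot 14 = 25 \left(1 - 25\right)^{2} \cdot 14 = 25 \left(-24\right)^{2} \cdot 14 = 25 \cdot 576 \cdot 14 = 14400 \cdot 14 = 201600$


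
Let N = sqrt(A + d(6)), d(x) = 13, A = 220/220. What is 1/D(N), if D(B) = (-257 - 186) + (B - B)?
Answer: -1/443 ≈ -0.0022573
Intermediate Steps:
A = 1 (A = 220*(1/220) = 1)
N = sqrt(14) (N = sqrt(1 + 13) = sqrt(14) ≈ 3.7417)
D(B) = -443 (D(B) = -443 + 0 = -443)
1/D(N) = 1/(-443) = -1/443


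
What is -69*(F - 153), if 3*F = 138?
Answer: 7383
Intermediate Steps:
F = 46 (F = (1/3)*138 = 46)
-69*(F - 153) = -69*(46 - 153) = -69*(-107) = 7383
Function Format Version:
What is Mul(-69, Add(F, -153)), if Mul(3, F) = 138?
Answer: 7383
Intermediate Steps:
F = 46 (F = Mul(Rational(1, 3), 138) = 46)
Mul(-69, Add(F, -153)) = Mul(-69, Add(46, -153)) = Mul(-69, -107) = 7383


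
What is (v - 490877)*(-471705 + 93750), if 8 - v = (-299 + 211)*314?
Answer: 175082740335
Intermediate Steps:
v = 27640 (v = 8 - (-299 + 211)*314 = 8 - (-88)*314 = 8 - 1*(-27632) = 8 + 27632 = 27640)
(v - 490877)*(-471705 + 93750) = (27640 - 490877)*(-471705 + 93750) = -463237*(-377955) = 175082740335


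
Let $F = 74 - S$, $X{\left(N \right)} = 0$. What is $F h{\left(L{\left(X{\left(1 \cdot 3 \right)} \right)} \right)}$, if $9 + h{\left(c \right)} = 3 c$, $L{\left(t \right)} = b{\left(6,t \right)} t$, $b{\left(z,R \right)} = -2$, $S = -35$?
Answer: $-981$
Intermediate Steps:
$L{\left(t \right)} = - 2 t$
$h{\left(c \right)} = -9 + 3 c$
$F = 109$ ($F = 74 - -35 = 74 + 35 = 109$)
$F h{\left(L{\left(X{\left(1 \cdot 3 \right)} \right)} \right)} = 109 \left(-9 + 3 \left(\left(-2\right) 0\right)\right) = 109 \left(-9 + 3 \cdot 0\right) = 109 \left(-9 + 0\right) = 109 \left(-9\right) = -981$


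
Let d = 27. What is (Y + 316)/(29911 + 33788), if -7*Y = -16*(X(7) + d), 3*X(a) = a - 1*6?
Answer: 7948/1337679 ≈ 0.0059416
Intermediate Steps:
X(a) = -2 + a/3 (X(a) = (a - 1*6)/3 = (a - 6)/3 = (-6 + a)/3 = -2 + a/3)
Y = 1312/21 (Y = -(-16)*((-2 + (⅓)*7) + 27)/7 = -(-16)*((-2 + 7/3) + 27)/7 = -(-16)*(⅓ + 27)/7 = -(-16)*82/(7*3) = -⅐*(-1312/3) = 1312/21 ≈ 62.476)
(Y + 316)/(29911 + 33788) = (1312/21 + 316)/(29911 + 33788) = (7948/21)/63699 = (7948/21)*(1/63699) = 7948/1337679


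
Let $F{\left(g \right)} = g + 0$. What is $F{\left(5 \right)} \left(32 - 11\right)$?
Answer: $105$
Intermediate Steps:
$F{\left(g \right)} = g$
$F{\left(5 \right)} \left(32 - 11\right) = 5 \left(32 - 11\right) = 5 \cdot 21 = 105$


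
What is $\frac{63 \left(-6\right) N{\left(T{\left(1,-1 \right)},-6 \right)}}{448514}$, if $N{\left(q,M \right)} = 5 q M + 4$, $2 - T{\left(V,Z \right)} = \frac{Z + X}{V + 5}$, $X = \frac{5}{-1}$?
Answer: $\frac{16254}{224257} \approx 0.072479$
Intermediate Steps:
$X = -5$ ($X = 5 \left(-1\right) = -5$)
$T{\left(V,Z \right)} = 2 - \frac{-5 + Z}{5 + V}$ ($T{\left(V,Z \right)} = 2 - \frac{Z - 5}{V + 5} = 2 - \frac{-5 + Z}{5 + V}$)
$N{\left(q,M \right)} = 4 + 5 M q$ ($N{\left(q,M \right)} = 5 M q + 4 = 4 + 5 M q$)
$\frac{63 \left(-6\right) N{\left(T{\left(1,-1 \right)},-6 \right)}}{448514} = \frac{63 \left(-6\right) \left(4 + 5 \left(-6\right) \frac{15 - -1 + 2 \cdot 1}{5 + 1}\right)}{448514} = - 378 \left(4 + 5 \left(-6\right) \frac{15 + 1 + 2}{6}\right) \frac{1}{448514} = - 378 \left(4 + 5 \left(-6\right) \frac{1}{6} \cdot 18\right) \frac{1}{448514} = - 378 \left(4 + 5 \left(-6\right) 3\right) \frac{1}{448514} = - 378 \left(4 - 90\right) \frac{1}{448514} = \left(-378\right) \left(-86\right) \frac{1}{448514} = 32508 \cdot \frac{1}{448514} = \frac{16254}{224257}$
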